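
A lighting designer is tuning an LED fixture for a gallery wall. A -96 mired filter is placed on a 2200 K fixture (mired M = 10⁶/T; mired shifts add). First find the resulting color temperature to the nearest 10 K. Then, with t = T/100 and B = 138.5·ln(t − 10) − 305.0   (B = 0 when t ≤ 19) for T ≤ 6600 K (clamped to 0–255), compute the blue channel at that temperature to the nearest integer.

M_in = 10⁶/2200 = 454.55; M_out = 454.55 + (-96) = 358.55.
T_out = 10⁶/358.55 = 2789.0 K → 2790 K; t = 27.9.
B = 138.5·ln(27.9 − 10) − 305.0 = 138.5·ln 17.9 − 305.0 = 138.5·2.8848 − 305.0 = 94.545.
Rounded: 95.

95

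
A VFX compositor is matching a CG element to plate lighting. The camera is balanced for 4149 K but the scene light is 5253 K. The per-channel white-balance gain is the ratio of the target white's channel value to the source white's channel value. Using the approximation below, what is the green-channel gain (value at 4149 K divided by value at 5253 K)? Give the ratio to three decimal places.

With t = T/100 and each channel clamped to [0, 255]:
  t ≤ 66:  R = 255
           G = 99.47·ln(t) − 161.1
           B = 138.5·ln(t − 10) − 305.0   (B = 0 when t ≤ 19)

At 5253 K (t = 52.53):
  G = 99.47·ln 52.53 − 161.1 = 99.47·3.9614 − 161.1 = 232.939.
At 4149 K (t = 41.49):
  G = 99.47·ln 41.49 − 161.1 = 99.47·3.7255 − 161.1 = 209.471.
Gain = 209.471 / 232.939 = 0.8993 → 0.899.

0.899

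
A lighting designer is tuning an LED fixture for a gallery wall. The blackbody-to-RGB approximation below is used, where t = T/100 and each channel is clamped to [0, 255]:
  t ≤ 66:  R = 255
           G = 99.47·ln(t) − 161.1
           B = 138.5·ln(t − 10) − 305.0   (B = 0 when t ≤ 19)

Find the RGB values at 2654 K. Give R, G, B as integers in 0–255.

t = 2654/100 = 26.54; the t ≤ 66 branch applies.
R = 255 by definition for t ≤ 66.
G = 99.47·ln 26.54 − 161.1 = 99.47·3.2787 − 161.1 = 165.028.
B = 138.5·ln(26.54 − 10) − 305.0 = 138.5·ln 16.54 − 305.0 = 138.5·2.8058 − 305.0 = 83.601.
Rounded: (255, 165, 84).

R=255, G=165, B=84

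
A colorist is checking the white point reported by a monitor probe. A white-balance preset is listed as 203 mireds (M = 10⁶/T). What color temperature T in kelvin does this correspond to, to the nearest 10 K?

4930 K

T = 10⁶ / 203 = 4926.11 K → 4930 K.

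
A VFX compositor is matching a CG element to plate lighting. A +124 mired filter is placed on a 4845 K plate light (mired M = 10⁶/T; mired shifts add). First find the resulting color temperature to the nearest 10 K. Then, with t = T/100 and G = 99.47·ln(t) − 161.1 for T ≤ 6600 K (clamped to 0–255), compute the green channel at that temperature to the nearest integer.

M_in = 10⁶/4845 = 206.40; M_out = 206.40 + (+124) = 330.40.
T_out = 10⁶/330.40 = 3026.6 K → 3030 K; t = 30.3.
G = 99.47·ln 30.3 − 161.1 = 99.47·3.4111 − 161.1 = 178.207.
Rounded: 178.

178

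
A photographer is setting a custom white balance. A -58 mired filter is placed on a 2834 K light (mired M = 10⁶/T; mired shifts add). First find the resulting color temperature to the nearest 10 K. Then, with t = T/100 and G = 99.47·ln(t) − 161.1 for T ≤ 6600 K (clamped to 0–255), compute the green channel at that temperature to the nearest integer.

M_in = 10⁶/2834 = 352.86; M_out = 352.86 + (-58) = 294.86.
T_out = 10⁶/294.86 = 3391.5 K → 3390 K; t = 33.9.
G = 99.47·ln 33.9 − 161.1 = 99.47·3.5234 − 161.1 = 189.374.
Rounded: 189.

189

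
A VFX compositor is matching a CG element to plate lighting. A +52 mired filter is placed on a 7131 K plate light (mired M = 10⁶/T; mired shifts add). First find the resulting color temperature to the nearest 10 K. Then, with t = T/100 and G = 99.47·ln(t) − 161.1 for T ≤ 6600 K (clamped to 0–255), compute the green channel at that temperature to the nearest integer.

232

M_in = 10⁶/7131 = 140.23; M_out = 140.23 + (+52) = 192.23.
T_out = 10⁶/192.23 = 5202.0 K → 5200 K; t = 52.
G = 99.47·ln 52 − 161.1 = 99.47·3.9512 − 161.1 = 231.930.
Rounded: 232.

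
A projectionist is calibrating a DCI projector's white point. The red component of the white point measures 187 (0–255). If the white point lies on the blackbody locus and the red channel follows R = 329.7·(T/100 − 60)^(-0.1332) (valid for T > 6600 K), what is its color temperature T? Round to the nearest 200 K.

(t − 60)^(-0.1332) = 187/329.7 = 0.56718.
t − 60 = 0.56718^(1/-0.1332) = 0.56718^(-7.508) = 70.620, so t = 130.620.
T = 100·t = 13062 K → 13000 K to the nearest 200 K.

13000 K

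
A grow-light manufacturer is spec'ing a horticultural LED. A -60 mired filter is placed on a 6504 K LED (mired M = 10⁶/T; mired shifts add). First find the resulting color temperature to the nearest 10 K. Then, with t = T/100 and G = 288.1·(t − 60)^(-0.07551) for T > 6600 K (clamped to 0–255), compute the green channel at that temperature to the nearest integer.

M_in = 10⁶/6504 = 153.75; M_out = 153.75 + (-60) = 93.75.
T_out = 10⁶/93.75 = 10666.5 K → 10670 K; t = 106.7.
G = 288.1·(106.7 − 60)^(-0.07551) = 288.1·46.7^(-0.07551) = 288.1·0.74808 = 215.523.
Rounded: 216.

216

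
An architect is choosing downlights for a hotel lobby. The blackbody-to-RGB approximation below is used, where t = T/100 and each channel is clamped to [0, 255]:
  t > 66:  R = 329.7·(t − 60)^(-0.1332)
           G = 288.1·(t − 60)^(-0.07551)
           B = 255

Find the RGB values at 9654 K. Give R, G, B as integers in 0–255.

R=204, G=220, B=255

t = 9654/100 = 96.54; the t > 66 branch applies.
R = 329.7·(96.54 − 60)^(-0.1332) = 329.7·36.54^(-0.1332) = 329.7·0.61921 = 204.154.
G = 288.1·(96.54 − 60)^(-0.07551) = 288.1·36.54^(-0.07551) = 288.1·0.76207 = 219.553.
B = 255 by definition for t > 66.
Rounded: (204, 220, 255).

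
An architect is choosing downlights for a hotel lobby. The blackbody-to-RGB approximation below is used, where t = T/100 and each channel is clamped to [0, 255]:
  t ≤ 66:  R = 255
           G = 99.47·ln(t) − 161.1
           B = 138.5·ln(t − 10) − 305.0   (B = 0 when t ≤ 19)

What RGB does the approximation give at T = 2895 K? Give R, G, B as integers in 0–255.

t = 2895/100 = 28.95; the t ≤ 66 branch applies.
R = 255 by definition for t ≤ 66.
G = 99.47·ln 28.95 − 161.1 = 99.47·3.3656 − 161.1 = 173.673.
B = 138.5·ln(28.95 − 10) − 305.0 = 138.5·ln 18.95 − 305.0 = 138.5·2.9418 − 305.0 = 102.440.
Rounded: (255, 174, 102).

R=255, G=174, B=102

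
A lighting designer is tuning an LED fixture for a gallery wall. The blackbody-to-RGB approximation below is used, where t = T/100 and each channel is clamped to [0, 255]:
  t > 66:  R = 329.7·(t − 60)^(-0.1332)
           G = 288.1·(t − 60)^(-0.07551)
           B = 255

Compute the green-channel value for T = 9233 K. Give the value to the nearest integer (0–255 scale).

t = 9233/100 = 92.33; the t > 66 branch applies.
G = 288.1·(92.33 − 60)^(-0.07551) = 288.1·32.33^(-0.07551) = 288.1·0.76915 = 221.591.
Rounded: 222.

222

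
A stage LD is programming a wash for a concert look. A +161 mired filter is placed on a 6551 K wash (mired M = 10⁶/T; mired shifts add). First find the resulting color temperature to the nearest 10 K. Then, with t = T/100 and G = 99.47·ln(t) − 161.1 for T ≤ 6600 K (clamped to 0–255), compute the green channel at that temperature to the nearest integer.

183

M_in = 10⁶/6551 = 152.65; M_out = 152.65 + (+161) = 313.65.
T_out = 10⁶/313.65 = 3188.3 K → 3190 K; t = 31.9.
G = 99.47·ln 31.9 − 161.1 = 99.47·3.4626 − 161.1 = 183.325.
Rounded: 183.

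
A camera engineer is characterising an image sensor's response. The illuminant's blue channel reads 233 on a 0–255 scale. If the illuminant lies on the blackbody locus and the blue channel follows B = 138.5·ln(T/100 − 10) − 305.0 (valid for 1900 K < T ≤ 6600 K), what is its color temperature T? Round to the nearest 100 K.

ln(t − 10) = (233 + 305.0) / 138.5 = 3.8845.
t − 10 = e^3.8845 = 48.641, so t = 58.641.
T = 100·t = 5864 K → 5900 K to the nearest 100 K.

5900 K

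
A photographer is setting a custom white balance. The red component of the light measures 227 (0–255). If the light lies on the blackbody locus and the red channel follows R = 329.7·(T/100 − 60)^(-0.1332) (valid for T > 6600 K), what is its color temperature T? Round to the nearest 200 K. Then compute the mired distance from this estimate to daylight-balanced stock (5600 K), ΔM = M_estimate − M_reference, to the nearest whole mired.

-47 mireds

(t − 60)^(-0.1332) = 227/329.7 = 0.68850.
t − 60 = 0.68850^(1/-0.1332) = 0.68850^(-7.508) = 16.478, so t = 76.478.
T = 100·t = 7648 K → 7600 K to the nearest 200 K.
M_estimate = 10⁶/7600 = 131.58; M_reference = 10⁶/5600 = 178.57.
ΔM = 131.58 − 178.57 = -46.99 → -47 mireds.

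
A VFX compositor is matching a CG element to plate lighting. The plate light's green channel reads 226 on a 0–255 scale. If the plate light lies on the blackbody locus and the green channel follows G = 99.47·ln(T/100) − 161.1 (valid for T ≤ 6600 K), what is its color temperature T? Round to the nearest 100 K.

4900 K

ln t = (226 + 161.1) / 99.47 = 3.8916.
t = e^3.8916 = 48.990.
T = 100·t = 4899 K → 4900 K to the nearest 100 K.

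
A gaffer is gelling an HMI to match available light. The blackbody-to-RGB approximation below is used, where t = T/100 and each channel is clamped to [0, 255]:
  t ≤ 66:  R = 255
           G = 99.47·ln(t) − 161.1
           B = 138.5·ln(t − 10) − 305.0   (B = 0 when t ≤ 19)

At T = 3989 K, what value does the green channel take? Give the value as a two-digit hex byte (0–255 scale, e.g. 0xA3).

0xCE

t = 3989/100 = 39.89; the t ≤ 66 branch applies.
G = 99.47·ln 39.89 − 161.1 = 99.47·3.6861 − 161.1 = 205.559.
Rounded: 206; in hex, 0xCE.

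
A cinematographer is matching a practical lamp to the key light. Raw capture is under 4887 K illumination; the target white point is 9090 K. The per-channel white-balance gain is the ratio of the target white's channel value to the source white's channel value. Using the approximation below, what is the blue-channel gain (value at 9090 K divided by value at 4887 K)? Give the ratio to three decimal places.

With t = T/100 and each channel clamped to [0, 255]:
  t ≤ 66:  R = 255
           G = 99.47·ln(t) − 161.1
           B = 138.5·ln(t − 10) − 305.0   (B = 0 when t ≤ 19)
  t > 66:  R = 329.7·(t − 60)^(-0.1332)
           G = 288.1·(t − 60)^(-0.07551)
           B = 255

At 4887 K (t = 48.87):
  B = 138.5·ln(48.87 − 10) − 305.0 = 138.5·ln 38.87 − 305.0 = 138.5·3.6602 − 305.0 = 201.941.
At 9090 K (t = 90.9):
  B = 255 by definition for t > 66.
Gain = 255.000 / 201.941 = 1.2627 → 1.263.

1.263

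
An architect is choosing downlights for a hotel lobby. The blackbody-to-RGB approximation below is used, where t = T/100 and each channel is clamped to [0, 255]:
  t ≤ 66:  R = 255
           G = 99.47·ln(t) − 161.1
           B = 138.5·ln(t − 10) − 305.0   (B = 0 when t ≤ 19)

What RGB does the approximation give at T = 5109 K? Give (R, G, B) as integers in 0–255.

(255, 230, 210)

t = 5109/100 = 51.09; the t ≤ 66 branch applies.
R = 255 by definition for t ≤ 66.
G = 99.47·ln 51.09 − 161.1 = 99.47·3.9336 − 161.1 = 230.174.
B = 138.5·ln(51.09 − 10) − 305.0 = 138.5·ln 41.09 − 305.0 = 138.5·3.7158 − 305.0 = 209.633.
Rounded: (255, 230, 210).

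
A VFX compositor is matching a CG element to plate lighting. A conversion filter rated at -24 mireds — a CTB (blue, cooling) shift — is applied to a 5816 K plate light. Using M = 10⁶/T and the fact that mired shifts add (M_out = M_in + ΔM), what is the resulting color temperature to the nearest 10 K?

M_in = 10⁶/5816 = 171.94 mireds.
M_out = 171.94 + (-24) = 147.94 mireds.
T_out = 10⁶/147.94 = 6759.5 K → 6760 K.

6760 K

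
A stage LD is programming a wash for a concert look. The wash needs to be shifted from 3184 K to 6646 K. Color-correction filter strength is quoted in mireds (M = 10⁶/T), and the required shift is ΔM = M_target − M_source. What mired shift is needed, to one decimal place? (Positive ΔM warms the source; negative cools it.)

M_source = 10⁶/3184 = 314.070; M_target = 10⁶/6646 = 150.466.
ΔM = 150.466 − 314.070 = -163.604 → -163.6 mireds, a cooling shift.

-163.6 mireds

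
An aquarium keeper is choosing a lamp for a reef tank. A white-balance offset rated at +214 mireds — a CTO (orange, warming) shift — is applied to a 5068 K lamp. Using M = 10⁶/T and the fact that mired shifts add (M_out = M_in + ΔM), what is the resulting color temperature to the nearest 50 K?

M_in = 10⁶/5068 = 197.32 mireds.
M_out = 197.32 + (+214) = 411.32 mireds.
T_out = 10⁶/411.32 = 2431.2 K → 2450 K.

2450 K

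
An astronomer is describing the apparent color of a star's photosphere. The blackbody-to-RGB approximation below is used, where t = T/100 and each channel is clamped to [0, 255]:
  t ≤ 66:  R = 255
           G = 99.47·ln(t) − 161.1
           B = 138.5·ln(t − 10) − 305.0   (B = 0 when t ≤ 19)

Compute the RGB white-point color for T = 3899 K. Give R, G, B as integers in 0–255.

t = 3899/100 = 38.99; the t ≤ 66 branch applies.
R = 255 by definition for t ≤ 66.
G = 99.47·ln 38.99 − 161.1 = 99.47·3.6633 − 161.1 = 203.289.
B = 138.5·ln(38.99 − 10) − 305.0 = 138.5·ln 28.99 − 305.0 = 138.5·3.3670 − 305.0 = 161.323.
Rounded: (255, 203, 161).

R=255, G=203, B=161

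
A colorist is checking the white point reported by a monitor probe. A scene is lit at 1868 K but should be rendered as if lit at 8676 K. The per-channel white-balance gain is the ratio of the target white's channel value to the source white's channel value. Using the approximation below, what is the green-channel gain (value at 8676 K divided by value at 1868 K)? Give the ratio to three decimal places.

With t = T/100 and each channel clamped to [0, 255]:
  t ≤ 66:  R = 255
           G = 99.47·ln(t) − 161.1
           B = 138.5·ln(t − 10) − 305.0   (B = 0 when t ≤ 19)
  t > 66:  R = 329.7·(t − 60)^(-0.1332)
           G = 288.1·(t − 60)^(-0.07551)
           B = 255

At 1868 K (t = 18.68):
  G = 99.47·ln 18.68 − 161.1 = 99.47·2.9275 − 161.1 = 130.094.
At 8676 K (t = 86.76):
  G = 288.1·(86.76 − 60)^(-0.07551) = 288.1·26.76^(-0.07551) = 288.1·0.78021 = 224.778.
Gain = 224.778 / 130.094 = 1.7278 → 1.728.

1.728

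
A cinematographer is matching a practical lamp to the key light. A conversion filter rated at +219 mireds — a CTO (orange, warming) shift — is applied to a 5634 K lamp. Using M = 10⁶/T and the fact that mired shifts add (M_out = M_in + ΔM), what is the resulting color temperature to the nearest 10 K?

M_in = 10⁶/5634 = 177.49 mireds.
M_out = 177.49 + (+219) = 396.49 mireds.
T_out = 10⁶/396.49 = 2522.1 K → 2520 K.

2520 K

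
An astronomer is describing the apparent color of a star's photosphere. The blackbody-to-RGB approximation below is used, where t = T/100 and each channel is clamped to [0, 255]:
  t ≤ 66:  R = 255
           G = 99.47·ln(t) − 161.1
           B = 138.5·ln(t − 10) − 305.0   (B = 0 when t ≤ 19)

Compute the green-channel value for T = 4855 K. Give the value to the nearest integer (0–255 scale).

225

t = 4855/100 = 48.55; the t ≤ 66 branch applies.
G = 99.47·ln 48.55 − 161.1 = 99.47·3.8826 − 161.1 = 225.102.
Rounded: 225.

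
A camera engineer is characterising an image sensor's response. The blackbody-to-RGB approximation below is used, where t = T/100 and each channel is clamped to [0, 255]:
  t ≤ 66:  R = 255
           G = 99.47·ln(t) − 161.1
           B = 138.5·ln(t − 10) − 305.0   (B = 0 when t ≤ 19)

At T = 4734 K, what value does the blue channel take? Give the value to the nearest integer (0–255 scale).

t = 4734/100 = 47.34; the t ≤ 66 branch applies.
B = 138.5·ln(47.34 − 10) − 305.0 = 138.5·ln 37.34 − 305.0 = 138.5·3.6201 − 305.0 = 196.379.
Rounded: 196.

196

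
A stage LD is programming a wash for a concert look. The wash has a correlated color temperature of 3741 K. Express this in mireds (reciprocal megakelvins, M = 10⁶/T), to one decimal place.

M = 10⁶ / 3741 = 267.308 → 267.3 mireds.

267.3 mireds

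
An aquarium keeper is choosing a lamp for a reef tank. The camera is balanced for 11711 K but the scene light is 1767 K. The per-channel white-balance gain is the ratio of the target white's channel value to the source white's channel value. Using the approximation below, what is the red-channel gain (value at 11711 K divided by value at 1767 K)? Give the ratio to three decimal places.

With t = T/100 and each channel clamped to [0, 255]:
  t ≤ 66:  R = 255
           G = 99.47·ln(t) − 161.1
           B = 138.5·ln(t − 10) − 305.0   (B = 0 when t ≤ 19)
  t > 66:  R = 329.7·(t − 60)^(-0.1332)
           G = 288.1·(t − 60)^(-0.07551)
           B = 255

0.754

At 1767 K (t = 17.67):
  R = 255 by definition for t ≤ 66.
At 11711 K (t = 117.11):
  R = 329.7·(117.11 − 60)^(-0.1332) = 329.7·57.11^(-0.1332) = 329.7·0.58345 = 192.364.
Gain = 192.364 / 255.000 = 0.7544 → 0.754.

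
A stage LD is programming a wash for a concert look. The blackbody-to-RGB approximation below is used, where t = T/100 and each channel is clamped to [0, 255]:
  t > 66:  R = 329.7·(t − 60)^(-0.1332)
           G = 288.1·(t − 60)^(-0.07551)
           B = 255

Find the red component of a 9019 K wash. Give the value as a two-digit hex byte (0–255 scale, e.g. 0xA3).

0xD1

t = 9019/100 = 90.19; the t > 66 branch applies.
R = 329.7·(90.19 − 60)^(-0.1332) = 329.7·30.19^(-0.1332) = 329.7·0.63516 = 209.412.
Rounded: 209; in hex, 0xD1.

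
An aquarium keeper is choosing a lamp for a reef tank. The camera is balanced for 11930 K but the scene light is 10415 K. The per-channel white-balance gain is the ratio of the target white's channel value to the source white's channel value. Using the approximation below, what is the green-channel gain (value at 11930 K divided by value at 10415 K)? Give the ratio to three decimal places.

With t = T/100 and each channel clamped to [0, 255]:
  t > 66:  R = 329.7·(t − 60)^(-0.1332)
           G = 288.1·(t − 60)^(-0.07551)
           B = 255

0.978

At 10415 K (t = 104.15):
  G = 288.1·(104.15 − 60)^(-0.07551) = 288.1·44.15^(-0.07551) = 288.1·0.75126 = 216.439.
At 11930 K (t = 119.3):
  G = 288.1·(119.3 − 60)^(-0.07551) = 288.1·59.3^(-0.07551) = 288.1·0.73471 = 211.670.
Gain = 211.670 / 216.439 = 0.9780 → 0.978.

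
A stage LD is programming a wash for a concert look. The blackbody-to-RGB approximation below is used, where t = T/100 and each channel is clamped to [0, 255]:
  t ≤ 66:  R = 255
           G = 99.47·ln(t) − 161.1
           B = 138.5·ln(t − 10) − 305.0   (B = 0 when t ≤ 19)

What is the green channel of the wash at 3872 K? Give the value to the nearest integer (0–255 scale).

t = 3872/100 = 38.72; the t ≤ 66 branch applies.
G = 99.47·ln 38.72 − 161.1 = 99.47·3.6564 − 161.1 = 202.598.
Rounded: 203.

203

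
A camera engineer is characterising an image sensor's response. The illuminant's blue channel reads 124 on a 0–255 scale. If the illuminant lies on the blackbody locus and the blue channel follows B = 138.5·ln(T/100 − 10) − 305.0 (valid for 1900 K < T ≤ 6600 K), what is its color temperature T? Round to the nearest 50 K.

3200 K

ln(t − 10) = (124 + 305.0) / 138.5 = 3.0975.
t − 10 = e^3.0975 = 22.142, so t = 32.142.
T = 100·t = 3214 K → 3200 K to the nearest 50 K.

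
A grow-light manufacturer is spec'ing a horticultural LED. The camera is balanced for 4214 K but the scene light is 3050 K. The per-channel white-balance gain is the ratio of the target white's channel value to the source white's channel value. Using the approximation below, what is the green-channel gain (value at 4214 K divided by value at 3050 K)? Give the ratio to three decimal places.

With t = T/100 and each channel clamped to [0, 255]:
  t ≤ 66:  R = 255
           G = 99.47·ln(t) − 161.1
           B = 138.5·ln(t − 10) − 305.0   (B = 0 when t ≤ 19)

1.180

At 3050 K (t = 30.5):
  G = 99.47·ln 30.5 − 161.1 = 99.47·3.4177 − 161.1 = 178.861.
At 4214 K (t = 42.14):
  G = 99.47·ln 42.14 − 161.1 = 99.47·3.7410 − 161.1 = 211.017.
Gain = 211.017 / 178.861 = 1.1798 → 1.180.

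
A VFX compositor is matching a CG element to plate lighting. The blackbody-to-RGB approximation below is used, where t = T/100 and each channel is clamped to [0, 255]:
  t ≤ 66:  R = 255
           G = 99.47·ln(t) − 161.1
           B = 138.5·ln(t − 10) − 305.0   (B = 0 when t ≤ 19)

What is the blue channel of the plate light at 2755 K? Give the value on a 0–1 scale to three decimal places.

t = 2755/100 = 27.55; the t ≤ 66 branch applies.
B = 138.5·ln(27.55 − 10) − 305.0 = 138.5·ln 17.55 − 305.0 = 138.5·2.8651 − 305.0 = 91.810.
On a 0–1 scale: 91.810/255 = 0.3600 → 0.360.

0.360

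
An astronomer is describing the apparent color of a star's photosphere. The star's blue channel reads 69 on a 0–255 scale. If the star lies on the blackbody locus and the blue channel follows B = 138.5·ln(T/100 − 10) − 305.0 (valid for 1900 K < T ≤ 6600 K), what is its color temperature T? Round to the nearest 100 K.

2500 K

ln(t − 10) = (69 + 305.0) / 138.5 = 2.7004.
t − 10 = e^2.7004 = 14.885, so t = 24.885.
T = 100·t = 2489 K → 2500 K to the nearest 100 K.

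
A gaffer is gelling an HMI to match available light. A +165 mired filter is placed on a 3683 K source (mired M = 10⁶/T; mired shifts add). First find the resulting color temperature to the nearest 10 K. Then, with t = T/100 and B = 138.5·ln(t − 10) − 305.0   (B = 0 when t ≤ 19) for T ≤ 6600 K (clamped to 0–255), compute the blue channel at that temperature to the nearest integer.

M_in = 10⁶/3683 = 271.52; M_out = 271.52 + (+165) = 436.52.
T_out = 10⁶/436.52 = 2290.9 K → 2290 K; t = 22.9.
B = 138.5·ln(22.9 − 10) − 305.0 = 138.5·ln 12.9 − 305.0 = 138.5·2.5572 − 305.0 = 49.176.
Rounded: 49.

49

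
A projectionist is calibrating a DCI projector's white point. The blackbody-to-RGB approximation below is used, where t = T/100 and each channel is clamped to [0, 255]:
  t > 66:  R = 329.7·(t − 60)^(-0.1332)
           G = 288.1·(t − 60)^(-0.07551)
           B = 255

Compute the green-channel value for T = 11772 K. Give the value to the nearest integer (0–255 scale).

t = 11772/100 = 117.72; the t > 66 branch applies.
G = 288.1·(117.72 − 60)^(-0.07551) = 288.1·57.72^(-0.07551) = 288.1·0.73621 = 212.102.
Rounded: 212.

212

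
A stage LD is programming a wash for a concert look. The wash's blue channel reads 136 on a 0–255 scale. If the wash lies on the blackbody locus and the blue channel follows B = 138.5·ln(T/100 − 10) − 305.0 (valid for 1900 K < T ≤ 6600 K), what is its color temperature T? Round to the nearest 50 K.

3400 K

ln(t − 10) = (136 + 305.0) / 138.5 = 3.1841.
t − 10 = e^3.1841 = 24.146, so t = 34.146.
T = 100·t = 3415 K → 3400 K to the nearest 50 K.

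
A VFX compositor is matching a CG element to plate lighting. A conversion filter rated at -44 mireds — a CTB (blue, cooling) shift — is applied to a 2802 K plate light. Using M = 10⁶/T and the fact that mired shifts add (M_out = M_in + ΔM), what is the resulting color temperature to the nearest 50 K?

3200 K

M_in = 10⁶/2802 = 356.89 mireds.
M_out = 356.89 + (-44) = 312.89 mireds.
T_out = 10⁶/312.89 = 3196.0 K → 3200 K.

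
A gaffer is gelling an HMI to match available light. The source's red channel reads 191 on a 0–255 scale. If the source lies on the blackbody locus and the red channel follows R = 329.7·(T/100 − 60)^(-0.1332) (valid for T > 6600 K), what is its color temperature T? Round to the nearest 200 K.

(t − 60)^(-0.1332) = 191/329.7 = 0.57931.
t − 60 = 0.57931^(1/-0.1332) = 0.57931^(-7.508) = 60.245, so t = 120.245.
T = 100·t = 12025 K → 12000 K to the nearest 200 K.

12000 K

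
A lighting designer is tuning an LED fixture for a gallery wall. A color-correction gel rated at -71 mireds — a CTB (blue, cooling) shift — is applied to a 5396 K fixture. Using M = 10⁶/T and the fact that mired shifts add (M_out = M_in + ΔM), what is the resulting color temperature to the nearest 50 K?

M_in = 10⁶/5396 = 185.32 mireds.
M_out = 185.32 + (-71) = 114.32 mireds.
T_out = 10⁶/114.32 = 8747.2 K → 8750 K.

8750 K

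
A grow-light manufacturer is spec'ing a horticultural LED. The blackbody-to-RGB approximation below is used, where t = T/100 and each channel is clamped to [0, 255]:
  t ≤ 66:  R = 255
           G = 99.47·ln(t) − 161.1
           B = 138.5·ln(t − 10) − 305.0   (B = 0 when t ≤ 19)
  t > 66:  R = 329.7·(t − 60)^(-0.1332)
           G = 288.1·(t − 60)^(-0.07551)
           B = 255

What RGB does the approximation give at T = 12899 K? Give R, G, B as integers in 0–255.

R=188, G=209, B=255

t = 12899/100 = 128.99; the t > 66 branch applies.
R = 329.7·(128.99 − 60)^(-0.1332) = 329.7·68.99^(-0.1332) = 329.7·0.56895 = 187.583.
G = 288.1·(128.99 − 60)^(-0.07551) = 288.1·68.99^(-0.07551) = 288.1·0.72636 = 209.265.
B = 255 by definition for t > 66.
Rounded: (188, 209, 255).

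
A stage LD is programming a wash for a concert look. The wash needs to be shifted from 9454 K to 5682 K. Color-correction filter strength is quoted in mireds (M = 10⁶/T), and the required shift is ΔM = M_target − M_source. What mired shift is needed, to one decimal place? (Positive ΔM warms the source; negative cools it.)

+70.2 mireds

M_source = 10⁶/9454 = 105.775; M_target = 10⁶/5682 = 175.994.
ΔM = 175.994 − 105.775 = 70.219 → +70.2 mireds, a warming shift.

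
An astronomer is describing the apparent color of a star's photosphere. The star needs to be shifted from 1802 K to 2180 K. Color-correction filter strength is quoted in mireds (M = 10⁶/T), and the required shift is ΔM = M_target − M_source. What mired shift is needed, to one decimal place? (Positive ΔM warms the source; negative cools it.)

M_source = 10⁶/1802 = 554.939; M_target = 10⁶/2180 = 458.716.
ΔM = 458.716 − 554.939 = -96.223 → -96.2 mireds, a cooling shift.

-96.2 mireds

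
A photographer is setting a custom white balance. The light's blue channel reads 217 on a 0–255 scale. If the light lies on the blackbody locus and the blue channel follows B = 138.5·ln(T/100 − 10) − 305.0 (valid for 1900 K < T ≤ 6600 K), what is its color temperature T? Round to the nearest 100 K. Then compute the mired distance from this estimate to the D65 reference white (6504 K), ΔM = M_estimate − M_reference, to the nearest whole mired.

ln(t − 10) = (217 + 305.0) / 138.5 = 3.7690.
t − 10 = e^3.7690 = 43.335, so t = 53.335.
T = 100·t = 5333 K → 5300 K to the nearest 100 K.
M_estimate = 10⁶/5300 = 188.68; M_reference = 10⁶/6504 = 153.75.
ΔM = 188.68 − 153.75 = 34.93 → +35 mireds.

+35 mireds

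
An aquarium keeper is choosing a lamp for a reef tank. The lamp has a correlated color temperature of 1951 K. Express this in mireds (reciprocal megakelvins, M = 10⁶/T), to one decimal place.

512.6 mireds

M = 10⁶ / 1951 = 512.558 → 512.6 mireds.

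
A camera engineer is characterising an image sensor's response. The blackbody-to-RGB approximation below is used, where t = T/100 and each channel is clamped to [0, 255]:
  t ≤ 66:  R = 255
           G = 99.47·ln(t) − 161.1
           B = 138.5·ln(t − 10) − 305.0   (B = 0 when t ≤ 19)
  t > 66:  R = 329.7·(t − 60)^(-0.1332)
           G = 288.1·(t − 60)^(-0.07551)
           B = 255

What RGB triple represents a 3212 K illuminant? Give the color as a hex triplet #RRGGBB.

#FFB87C

t = 3212/100 = 32.12; the t ≤ 66 branch applies.
R = 255 by definition for t ≤ 66.
G = 99.47·ln 32.12 − 161.1 = 99.47·3.4695 − 161.1 = 184.009.
B = 138.5·ln(32.12 − 10) − 305.0 = 138.5·ln 22.12 − 305.0 = 138.5·3.0965 − 305.0 = 123.863.
Rounded: (255, 184, 124).
In hex: #FFB87C.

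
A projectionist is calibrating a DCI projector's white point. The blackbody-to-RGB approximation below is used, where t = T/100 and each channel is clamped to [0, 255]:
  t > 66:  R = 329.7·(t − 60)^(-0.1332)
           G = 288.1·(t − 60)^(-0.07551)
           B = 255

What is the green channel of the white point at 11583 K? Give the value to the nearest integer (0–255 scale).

213

t = 11583/100 = 115.83; the t > 66 branch applies.
G = 288.1·(115.83 − 60)^(-0.07551) = 288.1·55.83^(-0.07551) = 288.1·0.73806 = 212.636.
Rounded: 213.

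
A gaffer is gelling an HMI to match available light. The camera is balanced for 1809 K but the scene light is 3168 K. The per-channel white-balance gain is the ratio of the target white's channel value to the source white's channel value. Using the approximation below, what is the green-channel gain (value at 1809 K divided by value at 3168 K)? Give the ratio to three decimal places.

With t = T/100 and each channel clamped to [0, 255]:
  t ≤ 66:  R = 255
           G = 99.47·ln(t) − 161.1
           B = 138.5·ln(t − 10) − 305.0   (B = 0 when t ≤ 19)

At 3168 K (t = 31.68):
  G = 99.47·ln 31.68 − 161.1 = 99.47·3.4557 − 161.1 = 182.637.
At 1809 K (t = 18.09):
  G = 99.47·ln 18.09 − 161.1 = 99.47·2.8954 − 161.1 = 126.901.
Gain = 126.901 / 182.637 = 0.6948 → 0.695.

0.695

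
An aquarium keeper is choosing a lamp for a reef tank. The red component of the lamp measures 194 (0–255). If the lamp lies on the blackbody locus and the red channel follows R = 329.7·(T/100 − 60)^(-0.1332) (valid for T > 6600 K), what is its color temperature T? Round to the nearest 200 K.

(t − 60)^(-0.1332) = 194/329.7 = 0.58841.
t − 60 = 0.58841^(1/-0.1332) = 0.58841^(-7.508) = 53.593, so t = 113.593.
T = 100·t = 11359 K → 11400 K to the nearest 200 K.

11400 K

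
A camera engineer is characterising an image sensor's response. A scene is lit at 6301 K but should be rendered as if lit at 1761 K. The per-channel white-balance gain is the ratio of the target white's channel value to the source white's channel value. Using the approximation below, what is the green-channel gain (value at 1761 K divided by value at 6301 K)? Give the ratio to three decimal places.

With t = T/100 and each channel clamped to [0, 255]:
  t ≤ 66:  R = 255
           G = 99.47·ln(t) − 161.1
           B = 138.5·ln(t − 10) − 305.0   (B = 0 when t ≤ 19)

0.495

At 6301 K (t = 63.01):
  G = 99.47·ln 63.01 − 161.1 = 99.47·4.1433 − 161.1 = 251.033.
At 1761 K (t = 17.61):
  G = 99.47·ln 17.61 − 161.1 = 99.47·2.8685 − 161.1 = 124.226.
Gain = 124.226 / 251.033 = 0.4949 → 0.495.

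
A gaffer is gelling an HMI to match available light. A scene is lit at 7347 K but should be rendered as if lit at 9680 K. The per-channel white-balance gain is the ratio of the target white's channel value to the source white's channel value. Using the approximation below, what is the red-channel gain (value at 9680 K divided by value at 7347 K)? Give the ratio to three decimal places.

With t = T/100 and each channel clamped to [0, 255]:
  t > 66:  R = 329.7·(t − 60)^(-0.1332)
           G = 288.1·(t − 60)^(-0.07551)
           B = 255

0.875

At 7347 K (t = 73.47):
  R = 329.7·(73.47 − 60)^(-0.1332) = 329.7·13.47^(-0.1332) = 329.7·0.70724 = 233.178.
At 9680 K (t = 96.8):
  R = 329.7·(96.8 − 60)^(-0.1332) = 329.7·36.8^(-0.1332) = 329.7·0.61863 = 203.961.
Gain = 203.961 / 233.178 = 0.8747 → 0.875.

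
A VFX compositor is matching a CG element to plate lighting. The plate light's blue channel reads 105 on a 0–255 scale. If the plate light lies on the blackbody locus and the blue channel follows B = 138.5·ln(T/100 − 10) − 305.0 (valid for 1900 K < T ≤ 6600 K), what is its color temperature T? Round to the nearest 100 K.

ln(t − 10) = (105 + 305.0) / 138.5 = 2.9603.
t − 10 = e^2.9603 = 19.304, so t = 29.304.
T = 100·t = 2930 K → 2900 K to the nearest 100 K.

2900 K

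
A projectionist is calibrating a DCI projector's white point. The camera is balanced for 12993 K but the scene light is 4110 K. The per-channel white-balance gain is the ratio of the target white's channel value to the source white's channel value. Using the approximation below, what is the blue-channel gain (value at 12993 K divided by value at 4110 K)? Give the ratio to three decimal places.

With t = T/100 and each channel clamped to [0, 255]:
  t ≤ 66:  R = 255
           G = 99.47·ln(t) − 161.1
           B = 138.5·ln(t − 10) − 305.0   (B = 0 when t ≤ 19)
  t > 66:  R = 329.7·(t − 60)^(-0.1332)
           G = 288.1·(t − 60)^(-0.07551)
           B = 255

At 4110 K (t = 41.1):
  B = 138.5·ln(41.1 − 10) − 305.0 = 138.5·ln 31.1 − 305.0 = 138.5·3.4372 − 305.0 = 171.053.
At 12993 K (t = 129.93):
  B = 255 by definition for t > 66.
Gain = 255.000 / 171.053 = 1.4908 → 1.491.

1.491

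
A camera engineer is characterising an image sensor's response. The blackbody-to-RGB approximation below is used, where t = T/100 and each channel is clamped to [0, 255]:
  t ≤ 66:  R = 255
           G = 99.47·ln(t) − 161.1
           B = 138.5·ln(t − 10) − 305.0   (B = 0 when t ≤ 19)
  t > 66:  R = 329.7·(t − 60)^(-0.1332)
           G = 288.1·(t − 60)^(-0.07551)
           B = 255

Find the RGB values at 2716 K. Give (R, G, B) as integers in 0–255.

t = 2716/100 = 27.16; the t ≤ 66 branch applies.
R = 255 by definition for t ≤ 66.
G = 99.47·ln 27.16 − 161.1 = 99.47·3.3017 − 161.1 = 167.325.
B = 138.5·ln(27.16 − 10) − 305.0 = 138.5·ln 17.16 − 305.0 = 138.5·2.8426 − 305.0 = 88.697.
Rounded: (255, 167, 89).

(255, 167, 89)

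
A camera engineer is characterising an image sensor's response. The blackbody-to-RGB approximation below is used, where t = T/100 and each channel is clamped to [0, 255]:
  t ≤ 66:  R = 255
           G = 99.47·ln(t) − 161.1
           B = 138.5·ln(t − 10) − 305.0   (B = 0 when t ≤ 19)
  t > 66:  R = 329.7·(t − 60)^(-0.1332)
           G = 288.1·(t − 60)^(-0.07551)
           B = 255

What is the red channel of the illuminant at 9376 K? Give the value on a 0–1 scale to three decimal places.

t = 9376/100 = 93.76; the t > 66 branch applies.
R = 329.7·(93.76 − 60)^(-0.1332) = 329.7·33.76^(-0.1332) = 329.7·0.62577 = 206.317.
On a 0–1 scale: 206.317/255 = 0.8091 → 0.809.

0.809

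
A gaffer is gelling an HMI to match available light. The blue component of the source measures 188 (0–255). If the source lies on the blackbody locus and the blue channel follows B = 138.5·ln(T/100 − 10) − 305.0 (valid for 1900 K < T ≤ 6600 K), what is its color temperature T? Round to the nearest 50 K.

4500 K

ln(t − 10) = (188 + 305.0) / 138.5 = 3.5596.
t − 10 = e^3.5596 = 35.148, so t = 45.148.
T = 100·t = 4515 K → 4500 K to the nearest 50 K.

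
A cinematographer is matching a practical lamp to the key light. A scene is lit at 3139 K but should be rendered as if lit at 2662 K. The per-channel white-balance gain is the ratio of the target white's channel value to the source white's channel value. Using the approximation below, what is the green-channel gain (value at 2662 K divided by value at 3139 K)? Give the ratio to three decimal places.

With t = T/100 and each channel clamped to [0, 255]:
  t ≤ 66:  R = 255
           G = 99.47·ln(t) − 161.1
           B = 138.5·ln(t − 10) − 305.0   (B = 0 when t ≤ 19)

At 3139 K (t = 31.39):
  G = 99.47·ln 31.39 − 161.1 = 99.47·3.4465 − 161.1 = 181.722.
At 2662 K (t = 26.62):
  G = 99.47·ln 26.62 − 161.1 = 99.47·3.2817 − 161.1 = 165.327.
Gain = 165.327 / 181.722 = 0.9098 → 0.910.

0.910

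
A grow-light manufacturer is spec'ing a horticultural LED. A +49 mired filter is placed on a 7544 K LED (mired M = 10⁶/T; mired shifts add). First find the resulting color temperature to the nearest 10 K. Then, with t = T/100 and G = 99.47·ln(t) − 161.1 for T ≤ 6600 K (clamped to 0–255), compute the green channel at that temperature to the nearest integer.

M_in = 10⁶/7544 = 132.56; M_out = 132.56 + (+49) = 181.56.
T_out = 10⁶/181.56 = 5508.0 K → 5510 K; t = 55.1.
G = 99.47·ln 55.1 − 161.1 = 99.47·4.0091 − 161.1 = 237.690.
Rounded: 238.

238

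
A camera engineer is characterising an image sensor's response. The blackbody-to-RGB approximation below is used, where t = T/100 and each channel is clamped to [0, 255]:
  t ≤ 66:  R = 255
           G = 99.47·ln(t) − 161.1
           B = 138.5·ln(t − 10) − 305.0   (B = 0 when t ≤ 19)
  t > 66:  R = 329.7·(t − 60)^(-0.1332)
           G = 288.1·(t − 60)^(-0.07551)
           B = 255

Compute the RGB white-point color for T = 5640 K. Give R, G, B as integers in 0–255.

R=255, G=240, B=226

t = 5640/100 = 56.4; the t ≤ 66 branch applies.
R = 255 by definition for t ≤ 66.
G = 99.47·ln 56.4 − 161.1 = 99.47·4.0325 − 161.1 = 240.010.
B = 138.5·ln(56.4 − 10) − 305.0 = 138.5·ln 46.4 − 305.0 = 138.5·3.8373 − 305.0 = 226.466.
Rounded: (255, 240, 226).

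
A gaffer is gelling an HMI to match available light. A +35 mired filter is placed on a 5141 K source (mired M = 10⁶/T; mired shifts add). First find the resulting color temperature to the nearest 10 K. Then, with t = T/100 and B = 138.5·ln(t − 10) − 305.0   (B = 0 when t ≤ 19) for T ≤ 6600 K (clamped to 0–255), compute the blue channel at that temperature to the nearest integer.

M_in = 10⁶/5141 = 194.51; M_out = 194.51 + (+35) = 229.51.
T_out = 10⁶/229.51 = 4357.0 K → 4360 K; t = 43.6.
B = 138.5·ln(43.6 − 10) − 305.0 = 138.5·ln 33.6 − 305.0 = 138.5·3.5145 − 305.0 = 181.762.
Rounded: 182.

182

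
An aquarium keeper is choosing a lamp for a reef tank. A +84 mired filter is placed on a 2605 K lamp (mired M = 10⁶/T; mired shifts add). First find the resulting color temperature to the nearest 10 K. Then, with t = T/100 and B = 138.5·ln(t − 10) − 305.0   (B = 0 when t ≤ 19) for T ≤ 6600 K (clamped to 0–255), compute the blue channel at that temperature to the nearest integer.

32

M_in = 10⁶/2605 = 383.88; M_out = 383.88 + (+84) = 467.88.
T_out = 10⁶/467.88 = 2137.3 K → 2140 K; t = 21.4.
B = 138.5·ln(21.4 − 10) − 305.0 = 138.5·ln 11.4 − 305.0 = 138.5·2.4336 − 305.0 = 32.055.
Rounded: 32.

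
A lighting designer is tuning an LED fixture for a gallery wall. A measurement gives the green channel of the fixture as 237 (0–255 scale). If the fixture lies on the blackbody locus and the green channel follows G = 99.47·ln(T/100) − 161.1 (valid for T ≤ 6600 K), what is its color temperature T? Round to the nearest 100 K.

5500 K

ln t = (237 + 161.1) / 99.47 = 4.0022.
t = e^4.0022 = 54.719.
T = 100·t = 5472 K → 5500 K to the nearest 100 K.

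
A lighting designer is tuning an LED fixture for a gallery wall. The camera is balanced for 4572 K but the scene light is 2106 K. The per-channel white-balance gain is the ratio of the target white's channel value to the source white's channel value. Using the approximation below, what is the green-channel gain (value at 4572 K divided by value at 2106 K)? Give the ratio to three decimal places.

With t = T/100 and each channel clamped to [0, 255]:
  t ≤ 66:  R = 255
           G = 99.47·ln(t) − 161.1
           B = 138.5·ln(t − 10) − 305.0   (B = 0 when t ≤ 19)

1.543

At 2106 K (t = 21.06):
  G = 99.47·ln 21.06 − 161.1 = 99.47·3.0474 − 161.1 = 142.022.
At 4572 K (t = 45.72):
  G = 99.47·ln 45.72 − 161.1 = 99.47·3.8225 − 161.1 = 219.128.
Gain = 219.128 / 142.022 = 1.5429 → 1.543.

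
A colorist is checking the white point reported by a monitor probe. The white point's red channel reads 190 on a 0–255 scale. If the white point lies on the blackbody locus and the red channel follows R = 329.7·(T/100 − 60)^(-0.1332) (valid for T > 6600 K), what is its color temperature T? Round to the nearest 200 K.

(t − 60)^(-0.1332) = 190/329.7 = 0.57628.
t − 60 = 0.57628^(1/-0.1332) = 0.57628^(-7.508) = 62.667, so t = 122.667.
T = 100·t = 12267 K → 12200 K to the nearest 200 K.

12200 K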